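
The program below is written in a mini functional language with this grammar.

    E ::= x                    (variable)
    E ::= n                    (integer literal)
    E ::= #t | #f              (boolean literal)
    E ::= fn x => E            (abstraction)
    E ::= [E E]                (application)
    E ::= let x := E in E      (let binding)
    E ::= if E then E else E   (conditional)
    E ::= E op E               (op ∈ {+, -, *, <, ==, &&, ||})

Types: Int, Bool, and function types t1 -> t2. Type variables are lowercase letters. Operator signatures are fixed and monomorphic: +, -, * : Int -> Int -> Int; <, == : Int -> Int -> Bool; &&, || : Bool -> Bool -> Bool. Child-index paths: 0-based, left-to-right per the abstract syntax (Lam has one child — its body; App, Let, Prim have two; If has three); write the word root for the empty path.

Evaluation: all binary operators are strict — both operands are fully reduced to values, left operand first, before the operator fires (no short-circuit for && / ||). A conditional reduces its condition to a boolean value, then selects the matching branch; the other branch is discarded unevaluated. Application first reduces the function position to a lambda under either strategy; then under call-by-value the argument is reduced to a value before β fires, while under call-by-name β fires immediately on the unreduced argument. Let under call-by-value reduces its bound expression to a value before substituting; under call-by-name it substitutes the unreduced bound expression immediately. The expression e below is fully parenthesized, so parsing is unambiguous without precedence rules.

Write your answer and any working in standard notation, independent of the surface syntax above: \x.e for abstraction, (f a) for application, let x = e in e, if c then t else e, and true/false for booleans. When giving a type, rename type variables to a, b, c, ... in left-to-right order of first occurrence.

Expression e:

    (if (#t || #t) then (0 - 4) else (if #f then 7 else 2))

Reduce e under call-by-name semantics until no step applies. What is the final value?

Answer: -4

Trace:
step 0: (if (true || true) then (0 - 4) else (if false then 7 else 2))
step 1: [delta@0] (if true then (0 - 4) else (if false then 7 else 2))
step 2: [if@root] (0 - 4)
step 3: [delta@root] -4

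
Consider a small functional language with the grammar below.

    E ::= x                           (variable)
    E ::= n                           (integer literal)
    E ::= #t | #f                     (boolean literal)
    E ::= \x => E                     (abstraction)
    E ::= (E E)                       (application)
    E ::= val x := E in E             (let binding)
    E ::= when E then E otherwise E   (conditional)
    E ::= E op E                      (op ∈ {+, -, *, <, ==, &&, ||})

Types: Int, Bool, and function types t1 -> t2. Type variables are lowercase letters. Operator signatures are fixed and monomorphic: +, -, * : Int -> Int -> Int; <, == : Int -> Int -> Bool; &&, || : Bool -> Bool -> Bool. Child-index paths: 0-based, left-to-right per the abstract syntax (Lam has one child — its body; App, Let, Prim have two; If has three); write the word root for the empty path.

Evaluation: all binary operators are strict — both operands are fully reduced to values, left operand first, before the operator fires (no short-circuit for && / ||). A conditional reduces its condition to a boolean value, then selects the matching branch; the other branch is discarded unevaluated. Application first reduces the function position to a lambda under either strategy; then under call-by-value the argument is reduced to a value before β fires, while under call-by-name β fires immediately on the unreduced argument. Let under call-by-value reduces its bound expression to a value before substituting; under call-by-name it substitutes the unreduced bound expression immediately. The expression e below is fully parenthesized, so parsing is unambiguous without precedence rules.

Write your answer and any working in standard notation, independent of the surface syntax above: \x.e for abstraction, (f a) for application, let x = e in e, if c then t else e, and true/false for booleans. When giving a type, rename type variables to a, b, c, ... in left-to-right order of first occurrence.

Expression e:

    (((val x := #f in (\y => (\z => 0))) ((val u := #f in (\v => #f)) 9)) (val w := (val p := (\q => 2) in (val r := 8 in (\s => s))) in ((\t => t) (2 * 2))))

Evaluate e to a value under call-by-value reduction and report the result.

Trace:
step 0: (((let x = false in (\y.(\z.0))) ((let u = false in (\v.false)) 9)) (let w = (let p = (\q.2) in (let r = 8 in (\s.s))) in ((\t.t) (2 * 2))))
step 1: [let@0.0] (((\y.(\z.0)) ((let u = false in (\v.false)) 9)) (let w = (let p = (\q.2) in (let r = 8 in (\s.s))) in ((\t.t) (2 * 2))))
step 2: [let@0.1.0] (((\y.(\z.0)) ((\v.false) 9)) (let w = (let p = (\q.2) in (let r = 8 in (\s.s))) in ((\t.t) (2 * 2))))
step 3: [beta@0.1] (((\y.(\z.0)) false) (let w = (let p = (\q.2) in (let r = 8 in (\s.s))) in ((\t.t) (2 * 2))))
step 4: [beta@0] ((\z.0) (let w = (let p = (\q.2) in (let r = 8 in (\s.s))) in ((\t.t) (2 * 2))))
step 5: [let@1.0] ((\z.0) (let w = (let r = 8 in (\s.s)) in ((\t.t) (2 * 2))))
step 6: [let@1.0] ((\z.0) (let w = (\s.s) in ((\t.t) (2 * 2))))
step 7: [let@1] ((\z.0) ((\t.t) (2 * 2)))
step 8: [delta@1.1] ((\z.0) ((\t.t) 4))
step 9: [beta@1] ((\z.0) 4)
step 10: [beta@root] 0

Answer: 0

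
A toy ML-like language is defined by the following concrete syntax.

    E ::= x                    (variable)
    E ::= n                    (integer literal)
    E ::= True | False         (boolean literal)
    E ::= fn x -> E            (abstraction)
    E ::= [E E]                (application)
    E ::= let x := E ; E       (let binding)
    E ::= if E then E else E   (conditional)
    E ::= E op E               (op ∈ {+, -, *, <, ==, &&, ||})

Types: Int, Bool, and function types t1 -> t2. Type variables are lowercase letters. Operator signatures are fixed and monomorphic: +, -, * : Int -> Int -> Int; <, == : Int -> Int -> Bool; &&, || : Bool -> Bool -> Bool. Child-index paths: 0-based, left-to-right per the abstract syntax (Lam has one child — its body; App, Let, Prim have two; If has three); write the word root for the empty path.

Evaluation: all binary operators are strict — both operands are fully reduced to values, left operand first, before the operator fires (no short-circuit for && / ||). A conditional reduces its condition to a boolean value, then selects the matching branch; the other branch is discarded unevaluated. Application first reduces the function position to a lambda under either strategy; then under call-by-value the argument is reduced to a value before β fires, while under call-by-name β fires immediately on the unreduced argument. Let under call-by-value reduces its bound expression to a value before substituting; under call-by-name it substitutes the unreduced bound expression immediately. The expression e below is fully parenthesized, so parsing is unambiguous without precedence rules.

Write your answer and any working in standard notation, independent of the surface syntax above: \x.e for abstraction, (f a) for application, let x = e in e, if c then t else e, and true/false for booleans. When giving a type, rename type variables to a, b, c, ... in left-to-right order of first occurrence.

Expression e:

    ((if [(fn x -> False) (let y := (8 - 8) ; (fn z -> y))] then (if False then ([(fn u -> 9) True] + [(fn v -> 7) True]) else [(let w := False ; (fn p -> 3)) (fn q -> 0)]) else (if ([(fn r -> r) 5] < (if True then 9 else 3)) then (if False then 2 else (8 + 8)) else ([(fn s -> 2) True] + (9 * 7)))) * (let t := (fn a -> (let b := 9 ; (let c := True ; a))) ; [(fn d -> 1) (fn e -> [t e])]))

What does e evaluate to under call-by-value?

Trace:
step 0: ((if ((\x.false) (let y = (8 - 8) in (\z.y))) then (if false then (((\u.9) true) + ((\v.7) true)) else ((let w = false in (\p.3)) (\q.0))) else (if (((\r.r) 5) < (if true then 9 else 3)) then (if false then 2 else (8 + 8)) else (((\s.2) true) + (9 * 7)))) * (let t = (\a.(let b = 9 in (let c = true in a))) in ((\d.1) (\e.(t e)))))
step 1: [delta@0.0.1.0] ((if ((\x.false) (let y = 0 in (\z.y))) then (if false then (((\u.9) true) + ((\v.7) true)) else ((let w = false in (\p.3)) (\q.0))) else (if (((\r.r) 5) < (if true then 9 else 3)) then (if false then 2 else (8 + 8)) else (((\s.2) true) + (9 * 7)))) * (let t = (\a.(let b = 9 in (let c = true in a))) in ((\d.1) (\e.(t e)))))
step 2: [let@0.0.1] ((if ((\x.false) (\z.0)) then (if false then (((\u.9) true) + ((\v.7) true)) else ((let w = false in (\p.3)) (\q.0))) else (if (((\r.r) 5) < (if true then 9 else 3)) then (if false then 2 else (8 + 8)) else (((\s.2) true) + (9 * 7)))) * (let t = (\a.(let b = 9 in (let c = true in a))) in ((\d.1) (\e.(t e)))))
step 3: [beta@0.0] ((if false then (if false then (((\u.9) true) + ((\v.7) true)) else ((let w = false in (\p.3)) (\q.0))) else (if (((\r.r) 5) < (if true then 9 else 3)) then (if false then 2 else (8 + 8)) else (((\s.2) true) + (9 * 7)))) * (let t = (\a.(let b = 9 in (let c = true in a))) in ((\d.1) (\e.(t e)))))
step 4: [if@0] ((if (((\r.r) 5) < (if true then 9 else 3)) then (if false then 2 else (8 + 8)) else (((\s.2) true) + (9 * 7))) * (let t = (\a.(let b = 9 in (let c = true in a))) in ((\d.1) (\e.(t e)))))
step 5: [beta@0.0.0] ((if (5 < (if true then 9 else 3)) then (if false then 2 else (8 + 8)) else (((\s.2) true) + (9 * 7))) * (let t = (\a.(let b = 9 in (let c = true in a))) in ((\d.1) (\e.(t e)))))
step 6: [if@0.0.1] ((if (5 < 9) then (if false then 2 else (8 + 8)) else (((\s.2) true) + (9 * 7))) * (let t = (\a.(let b = 9 in (let c = true in a))) in ((\d.1) (\e.(t e)))))
step 7: [delta@0.0] ((if true then (if false then 2 else (8 + 8)) else (((\s.2) true) + (9 * 7))) * (let t = (\a.(let b = 9 in (let c = true in a))) in ((\d.1) (\e.(t e)))))
step 8: [if@0] ((if false then 2 else (8 + 8)) * (let t = (\a.(let b = 9 in (let c = true in a))) in ((\d.1) (\e.(t e)))))
step 9: [if@0] ((8 + 8) * (let t = (\a.(let b = 9 in (let c = true in a))) in ((\d.1) (\e.(t e)))))
step 10: [delta@0] (16 * (let t = (\a.(let b = 9 in (let c = true in a))) in ((\d.1) (\e.(t e)))))
step 11: [let@1] (16 * ((\d.1) (\e.((\a.(let b = 9 in (let c = true in a))) e))))
step 12: [beta@1] (16 * 1)
step 13: [delta@root] 16

Answer: 16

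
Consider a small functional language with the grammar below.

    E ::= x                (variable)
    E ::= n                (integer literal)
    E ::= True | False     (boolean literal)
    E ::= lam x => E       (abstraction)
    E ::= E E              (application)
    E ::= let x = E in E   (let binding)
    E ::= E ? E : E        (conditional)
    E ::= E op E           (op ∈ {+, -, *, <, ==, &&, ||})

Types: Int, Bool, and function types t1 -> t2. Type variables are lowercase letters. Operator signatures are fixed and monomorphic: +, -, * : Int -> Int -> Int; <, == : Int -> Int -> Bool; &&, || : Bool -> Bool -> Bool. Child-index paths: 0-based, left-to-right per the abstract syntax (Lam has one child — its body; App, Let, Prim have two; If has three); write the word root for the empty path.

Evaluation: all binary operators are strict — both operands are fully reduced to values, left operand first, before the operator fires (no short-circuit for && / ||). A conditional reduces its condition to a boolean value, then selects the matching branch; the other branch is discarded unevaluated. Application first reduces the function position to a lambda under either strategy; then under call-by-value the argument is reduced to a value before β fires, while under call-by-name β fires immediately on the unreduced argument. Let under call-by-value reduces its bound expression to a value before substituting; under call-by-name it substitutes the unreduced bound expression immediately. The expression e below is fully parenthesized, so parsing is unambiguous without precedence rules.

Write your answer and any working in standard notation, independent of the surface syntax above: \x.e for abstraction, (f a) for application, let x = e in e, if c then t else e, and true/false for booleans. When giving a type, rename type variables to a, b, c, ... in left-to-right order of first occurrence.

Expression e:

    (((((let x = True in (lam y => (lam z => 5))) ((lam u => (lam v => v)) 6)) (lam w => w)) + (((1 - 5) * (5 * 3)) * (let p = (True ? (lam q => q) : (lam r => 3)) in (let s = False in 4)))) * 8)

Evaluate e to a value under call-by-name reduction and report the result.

Answer: -1880

Derivation:
step 0: (((((let x = true in (\y.(\z.5))) ((\u.(\v.v)) 6)) (\w.w)) + (((1 - 5) * (5 * 3)) * (let p = (if true then (\q.q) else (\r.3)) in (let s = false in 4)))) * 8)
step 1: [let@0.0.0.0] (((((\y.(\z.5)) ((\u.(\v.v)) 6)) (\w.w)) + (((1 - 5) * (5 * 3)) * (let p = (if true then (\q.q) else (\r.3)) in (let s = false in 4)))) * 8)
step 2: [beta@0.0.0] ((((\z.5) (\w.w)) + (((1 - 5) * (5 * 3)) * (let p = (if true then (\q.q) else (\r.3)) in (let s = false in 4)))) * 8)
step 3: [beta@0.0] ((5 + (((1 - 5) * (5 * 3)) * (let p = (if true then (\q.q) else (\r.3)) in (let s = false in 4)))) * 8)
step 4: [delta@0.1.0.0] ((5 + ((-4 * (5 * 3)) * (let p = (if true then (\q.q) else (\r.3)) in (let s = false in 4)))) * 8)
step 5: [delta@0.1.0.1] ((5 + ((-4 * 15) * (let p = (if true then (\q.q) else (\r.3)) in (let s = false in 4)))) * 8)
step 6: [delta@0.1.0] ((5 + (-60 * (let p = (if true then (\q.q) else (\r.3)) in (let s = false in 4)))) * 8)
step 7: [let@0.1.1] ((5 + (-60 * (let s = false in 4))) * 8)
step 8: [let@0.1.1] ((5 + (-60 * 4)) * 8)
step 9: [delta@0.1] ((5 + -240) * 8)
step 10: [delta@0] (-235 * 8)
step 11: [delta@root] -1880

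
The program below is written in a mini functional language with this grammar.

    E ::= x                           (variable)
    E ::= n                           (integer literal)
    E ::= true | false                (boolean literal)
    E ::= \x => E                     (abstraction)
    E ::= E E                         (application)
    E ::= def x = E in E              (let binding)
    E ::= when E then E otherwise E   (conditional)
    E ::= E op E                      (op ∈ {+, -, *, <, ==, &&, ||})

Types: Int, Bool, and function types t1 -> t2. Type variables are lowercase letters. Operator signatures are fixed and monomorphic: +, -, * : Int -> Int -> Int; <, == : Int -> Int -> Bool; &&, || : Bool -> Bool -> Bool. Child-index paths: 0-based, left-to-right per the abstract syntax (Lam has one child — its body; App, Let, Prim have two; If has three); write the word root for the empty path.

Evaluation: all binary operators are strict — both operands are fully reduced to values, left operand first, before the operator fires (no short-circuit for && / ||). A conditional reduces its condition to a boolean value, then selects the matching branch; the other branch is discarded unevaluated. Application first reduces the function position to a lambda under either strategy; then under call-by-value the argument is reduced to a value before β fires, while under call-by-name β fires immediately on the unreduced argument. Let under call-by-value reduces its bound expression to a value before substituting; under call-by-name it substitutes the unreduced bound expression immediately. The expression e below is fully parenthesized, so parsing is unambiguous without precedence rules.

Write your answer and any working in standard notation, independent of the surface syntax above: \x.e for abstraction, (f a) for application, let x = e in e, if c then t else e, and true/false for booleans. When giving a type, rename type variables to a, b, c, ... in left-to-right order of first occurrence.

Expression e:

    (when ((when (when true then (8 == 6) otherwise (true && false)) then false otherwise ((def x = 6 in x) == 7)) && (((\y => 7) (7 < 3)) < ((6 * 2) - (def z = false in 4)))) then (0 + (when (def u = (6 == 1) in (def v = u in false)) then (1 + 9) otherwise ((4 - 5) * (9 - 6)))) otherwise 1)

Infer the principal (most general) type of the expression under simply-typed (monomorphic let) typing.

Answer: Int

Trace:
  unify Bool ~ Bool
  unify Int ~ Int
  unify Int ~ Int
  unify Bool ~ Bool
  unify Bool ~ Bool
  unify Bool ~ Bool
  unify Bool ~ Bool
let x : Int
x : Int
  unify Int ~ Int
  unify Int ~ Int
  unify Bool ~ Bool
  unify Bool ~ Bool
\y._ : a -> Int
  unify Int ~ Int
  unify Int ~ Int
  unify a -> Int ~ Bool -> b
  unify a ~ Bool
  unify Int ~ b
_ _ : Int
  unify Int ~ Int
  unify Int ~ Int
  unify Int ~ Int
  unify Int ~ Int
let z : Bool
  unify Int ~ Int
  unify Int ~ Int
  unify Bool ~ Bool
  unify Bool ~ Bool
  unify Int ~ Int
  unify Int ~ Int
  unify Int ~ Int
let u : Bool
u : Bool
let v : Bool
  unify Bool ~ Bool
  unify Int ~ Int
  unify Int ~ Int
  unify Int ~ Int
  unify Int ~ Int
  unify Int ~ Int
  unify Int ~ Int
  unify Int ~ Int
  unify Int ~ Int
  unify Int ~ Int
  unify Int ~ Int
  unify Int ~ Int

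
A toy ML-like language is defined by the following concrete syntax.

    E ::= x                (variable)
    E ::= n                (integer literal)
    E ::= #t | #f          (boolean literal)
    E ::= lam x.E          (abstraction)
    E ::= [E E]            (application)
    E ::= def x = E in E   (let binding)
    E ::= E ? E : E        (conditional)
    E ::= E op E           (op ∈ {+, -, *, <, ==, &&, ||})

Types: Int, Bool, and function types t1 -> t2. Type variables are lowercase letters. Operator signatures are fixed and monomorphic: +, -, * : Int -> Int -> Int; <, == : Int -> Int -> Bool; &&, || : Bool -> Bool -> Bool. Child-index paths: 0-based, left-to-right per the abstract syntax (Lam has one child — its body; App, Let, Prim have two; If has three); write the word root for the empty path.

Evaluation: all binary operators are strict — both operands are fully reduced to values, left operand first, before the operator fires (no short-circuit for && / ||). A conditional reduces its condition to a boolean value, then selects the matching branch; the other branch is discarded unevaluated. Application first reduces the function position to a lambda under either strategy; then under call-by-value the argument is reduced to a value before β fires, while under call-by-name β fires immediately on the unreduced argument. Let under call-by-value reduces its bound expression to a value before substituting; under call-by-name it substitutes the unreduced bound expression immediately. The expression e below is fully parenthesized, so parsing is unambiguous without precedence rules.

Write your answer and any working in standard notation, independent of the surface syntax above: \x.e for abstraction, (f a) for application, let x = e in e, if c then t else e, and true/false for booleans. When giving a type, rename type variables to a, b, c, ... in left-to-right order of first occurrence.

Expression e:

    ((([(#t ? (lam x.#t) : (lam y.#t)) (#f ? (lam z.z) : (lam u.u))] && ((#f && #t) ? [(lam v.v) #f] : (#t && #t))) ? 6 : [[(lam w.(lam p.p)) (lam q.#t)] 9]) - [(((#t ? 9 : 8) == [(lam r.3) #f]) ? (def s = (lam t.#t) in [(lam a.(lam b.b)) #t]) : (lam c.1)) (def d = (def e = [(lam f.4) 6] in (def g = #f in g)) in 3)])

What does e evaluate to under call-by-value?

Working:
step 0: ((if (((if true then (\x.true) else (\y.true)) (if false then (\z.z) else (\u.u))) && (if (false && true) then ((\v.v) false) else (true && true))) then 6 else (((\w.(\p.p)) (\q.true)) 9)) - ((if ((if true then 9 else 8) == ((\r.3) false)) then (let s = (\t.true) in ((\a.(\b.b)) true)) else (\c.1)) (let d = (let e = ((\f.4) 6) in (let g = false in g)) in 3)))
step 1: [if@0.0.0.0] ((if (((\x.true) (if false then (\z.z) else (\u.u))) && (if (false && true) then ((\v.v) false) else (true && true))) then 6 else (((\w.(\p.p)) (\q.true)) 9)) - ((if ((if true then 9 else 8) == ((\r.3) false)) then (let s = (\t.true) in ((\a.(\b.b)) true)) else (\c.1)) (let d = (let e = ((\f.4) 6) in (let g = false in g)) in 3)))
step 2: [if@0.0.0.1] ((if (((\x.true) (\u.u)) && (if (false && true) then ((\v.v) false) else (true && true))) then 6 else (((\w.(\p.p)) (\q.true)) 9)) - ((if ((if true then 9 else 8) == ((\r.3) false)) then (let s = (\t.true) in ((\a.(\b.b)) true)) else (\c.1)) (let d = (let e = ((\f.4) 6) in (let g = false in g)) in 3)))
step 3: [beta@0.0.0] ((if (true && (if (false && true) then ((\v.v) false) else (true && true))) then 6 else (((\w.(\p.p)) (\q.true)) 9)) - ((if ((if true then 9 else 8) == ((\r.3) false)) then (let s = (\t.true) in ((\a.(\b.b)) true)) else (\c.1)) (let d = (let e = ((\f.4) 6) in (let g = false in g)) in 3)))
step 4: [delta@0.0.1.0] ((if (true && (if false then ((\v.v) false) else (true && true))) then 6 else (((\w.(\p.p)) (\q.true)) 9)) - ((if ((if true then 9 else 8) == ((\r.3) false)) then (let s = (\t.true) in ((\a.(\b.b)) true)) else (\c.1)) (let d = (let e = ((\f.4) 6) in (let g = false in g)) in 3)))
step 5: [if@0.0.1] ((if (true && (true && true)) then 6 else (((\w.(\p.p)) (\q.true)) 9)) - ((if ((if true then 9 else 8) == ((\r.3) false)) then (let s = (\t.true) in ((\a.(\b.b)) true)) else (\c.1)) (let d = (let e = ((\f.4) 6) in (let g = false in g)) in 3)))
step 6: [delta@0.0.1] ((if (true && true) then 6 else (((\w.(\p.p)) (\q.true)) 9)) - ((if ((if true then 9 else 8) == ((\r.3) false)) then (let s = (\t.true) in ((\a.(\b.b)) true)) else (\c.1)) (let d = (let e = ((\f.4) 6) in (let g = false in g)) in 3)))
step 7: [delta@0.0] ((if true then 6 else (((\w.(\p.p)) (\q.true)) 9)) - ((if ((if true then 9 else 8) == ((\r.3) false)) then (let s = (\t.true) in ((\a.(\b.b)) true)) else (\c.1)) (let d = (let e = ((\f.4) 6) in (let g = false in g)) in 3)))
step 8: [if@0] (6 - ((if ((if true then 9 else 8) == ((\r.3) false)) then (let s = (\t.true) in ((\a.(\b.b)) true)) else (\c.1)) (let d = (let e = ((\f.4) 6) in (let g = false in g)) in 3)))
step 9: [if@1.0.0.0] (6 - ((if (9 == ((\r.3) false)) then (let s = (\t.true) in ((\a.(\b.b)) true)) else (\c.1)) (let d = (let e = ((\f.4) 6) in (let g = false in g)) in 3)))
step 10: [beta@1.0.0.1] (6 - ((if (9 == 3) then (let s = (\t.true) in ((\a.(\b.b)) true)) else (\c.1)) (let d = (let e = ((\f.4) 6) in (let g = false in g)) in 3)))
step 11: [delta@1.0.0] (6 - ((if false then (let s = (\t.true) in ((\a.(\b.b)) true)) else (\c.1)) (let d = (let e = ((\f.4) 6) in (let g = false in g)) in 3)))
step 12: [if@1.0] (6 - ((\c.1) (let d = (let e = ((\f.4) 6) in (let g = false in g)) in 3)))
step 13: [beta@1.1.0.0] (6 - ((\c.1) (let d = (let e = 4 in (let g = false in g)) in 3)))
step 14: [let@1.1.0] (6 - ((\c.1) (let d = (let g = false in g) in 3)))
step 15: [let@1.1.0] (6 - ((\c.1) (let d = false in 3)))
step 16: [let@1.1] (6 - ((\c.1) 3))
step 17: [beta@1] (6 - 1)
step 18: [delta@root] 5

Answer: 5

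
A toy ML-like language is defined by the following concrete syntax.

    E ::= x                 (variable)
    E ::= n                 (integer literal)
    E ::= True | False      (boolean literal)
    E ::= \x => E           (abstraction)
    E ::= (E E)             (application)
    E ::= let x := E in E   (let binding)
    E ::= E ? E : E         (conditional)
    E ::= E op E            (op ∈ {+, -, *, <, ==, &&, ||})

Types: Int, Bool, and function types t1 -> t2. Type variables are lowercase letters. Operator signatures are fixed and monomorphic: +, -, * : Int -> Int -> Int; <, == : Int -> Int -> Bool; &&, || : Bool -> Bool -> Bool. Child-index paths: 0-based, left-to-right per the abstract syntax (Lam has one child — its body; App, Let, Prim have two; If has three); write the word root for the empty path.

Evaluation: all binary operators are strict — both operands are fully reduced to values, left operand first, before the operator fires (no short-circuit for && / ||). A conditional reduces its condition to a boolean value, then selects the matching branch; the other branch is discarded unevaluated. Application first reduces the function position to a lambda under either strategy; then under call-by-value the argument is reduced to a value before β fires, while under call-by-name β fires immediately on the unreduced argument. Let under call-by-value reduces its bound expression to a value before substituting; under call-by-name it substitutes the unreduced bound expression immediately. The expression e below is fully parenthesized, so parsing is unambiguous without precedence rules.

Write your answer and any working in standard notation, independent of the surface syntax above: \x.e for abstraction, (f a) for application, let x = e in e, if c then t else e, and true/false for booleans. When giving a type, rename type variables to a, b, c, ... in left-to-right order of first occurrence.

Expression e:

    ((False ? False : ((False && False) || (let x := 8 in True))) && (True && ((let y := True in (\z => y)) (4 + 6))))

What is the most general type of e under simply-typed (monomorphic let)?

Trace:
  unify Bool ~ Bool
  unify Bool ~ Bool
  unify Bool ~ Bool
  unify Bool ~ Bool
let x : Int
  unify Bool ~ Bool
  unify Bool ~ Bool
  unify Bool ~ Bool
  unify Bool ~ Bool
let y : Bool
y : Bool
\z._ : a -> Bool
  unify Int ~ Int
  unify Int ~ Int
  unify a -> Bool ~ Int -> b
  unify a ~ Int
  unify Bool ~ b
_ _ : Bool
  unify Bool ~ Bool
  unify Bool ~ Bool

Answer: Bool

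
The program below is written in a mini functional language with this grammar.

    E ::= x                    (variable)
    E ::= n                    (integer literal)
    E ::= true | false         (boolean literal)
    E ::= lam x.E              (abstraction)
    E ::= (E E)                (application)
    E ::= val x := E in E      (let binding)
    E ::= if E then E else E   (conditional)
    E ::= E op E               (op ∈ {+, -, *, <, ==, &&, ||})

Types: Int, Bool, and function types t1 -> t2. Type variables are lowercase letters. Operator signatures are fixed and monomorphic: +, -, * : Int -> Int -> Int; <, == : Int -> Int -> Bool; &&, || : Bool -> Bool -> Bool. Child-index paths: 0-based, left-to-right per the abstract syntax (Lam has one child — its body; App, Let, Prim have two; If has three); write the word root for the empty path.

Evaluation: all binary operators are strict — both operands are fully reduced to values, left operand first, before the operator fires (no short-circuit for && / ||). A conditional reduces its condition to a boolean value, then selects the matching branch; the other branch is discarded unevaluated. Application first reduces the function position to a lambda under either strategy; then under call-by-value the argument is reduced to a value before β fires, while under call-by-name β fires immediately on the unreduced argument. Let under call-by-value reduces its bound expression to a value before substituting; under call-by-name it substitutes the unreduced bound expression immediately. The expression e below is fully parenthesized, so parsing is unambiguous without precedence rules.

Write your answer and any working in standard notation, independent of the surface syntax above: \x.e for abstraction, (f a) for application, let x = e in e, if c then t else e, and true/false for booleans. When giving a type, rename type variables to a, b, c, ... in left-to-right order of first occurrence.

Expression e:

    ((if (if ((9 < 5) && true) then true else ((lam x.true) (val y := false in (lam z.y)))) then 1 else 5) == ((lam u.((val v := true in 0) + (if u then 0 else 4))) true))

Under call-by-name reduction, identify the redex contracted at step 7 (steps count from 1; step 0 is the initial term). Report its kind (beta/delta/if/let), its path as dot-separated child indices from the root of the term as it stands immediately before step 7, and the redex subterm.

Answer: let at 1.0 : (let v = true in 0)

Working:
step 0: ((if (if ((9 < 5) && true) then true else ((\x.true) (let y = false in (\z.y)))) then 1 else 5) == ((\u.((let v = true in 0) + (if u then 0 else 4))) true))
step 1: [delta@0.0.0.0] ((if (if (false && true) then true else ((\x.true) (let y = false in (\z.y)))) then 1 else 5) == ((\u.((let v = true in 0) + (if u then 0 else 4))) true))
step 2: [delta@0.0.0] ((if (if false then true else ((\x.true) (let y = false in (\z.y)))) then 1 else 5) == ((\u.((let v = true in 0) + (if u then 0 else 4))) true))
step 3: [if@0.0] ((if ((\x.true) (let y = false in (\z.y))) then 1 else 5) == ((\u.((let v = true in 0) + (if u then 0 else 4))) true))
step 4: [beta@0.0] ((if true then 1 else 5) == ((\u.((let v = true in 0) + (if u then 0 else 4))) true))
step 5: [if@0] (1 == ((\u.((let v = true in 0) + (if u then 0 else 4))) true))
step 6: [beta@1] (1 == ((let v = true in 0) + (if true then 0 else 4)))
step 7: [let@1.0] (1 == (0 + (if true then 0 else 4)))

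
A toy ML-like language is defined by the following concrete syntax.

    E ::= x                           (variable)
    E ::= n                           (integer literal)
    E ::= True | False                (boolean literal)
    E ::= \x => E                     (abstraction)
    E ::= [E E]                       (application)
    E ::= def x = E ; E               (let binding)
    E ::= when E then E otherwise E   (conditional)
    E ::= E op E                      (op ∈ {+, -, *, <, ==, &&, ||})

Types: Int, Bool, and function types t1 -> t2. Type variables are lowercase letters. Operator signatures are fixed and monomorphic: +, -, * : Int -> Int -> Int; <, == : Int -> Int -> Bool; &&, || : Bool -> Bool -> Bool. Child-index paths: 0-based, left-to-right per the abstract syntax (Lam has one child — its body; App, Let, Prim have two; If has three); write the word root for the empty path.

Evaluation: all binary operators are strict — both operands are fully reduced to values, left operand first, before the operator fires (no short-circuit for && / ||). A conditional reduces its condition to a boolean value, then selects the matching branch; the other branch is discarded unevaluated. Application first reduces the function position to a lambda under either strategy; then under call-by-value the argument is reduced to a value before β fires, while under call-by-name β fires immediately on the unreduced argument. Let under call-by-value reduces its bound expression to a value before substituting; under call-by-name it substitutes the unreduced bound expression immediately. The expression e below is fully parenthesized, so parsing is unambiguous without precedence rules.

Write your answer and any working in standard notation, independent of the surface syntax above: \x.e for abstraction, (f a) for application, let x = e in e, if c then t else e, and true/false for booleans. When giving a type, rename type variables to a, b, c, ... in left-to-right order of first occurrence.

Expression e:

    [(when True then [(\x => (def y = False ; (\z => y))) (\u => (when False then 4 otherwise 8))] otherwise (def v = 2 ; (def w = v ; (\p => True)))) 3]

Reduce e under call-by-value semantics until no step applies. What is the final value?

Answer: false

Trace:
step 0: ((if true then ((\x.(let y = false in (\z.y))) (\u.(if false then 4 else 8))) else (let v = 2 in (let w = v in (\p.true)))) 3)
step 1: [if@0] (((\x.(let y = false in (\z.y))) (\u.(if false then 4 else 8))) 3)
step 2: [beta@0] ((let y = false in (\z.y)) 3)
step 3: [let@0] ((\z.false) 3)
step 4: [beta@root] false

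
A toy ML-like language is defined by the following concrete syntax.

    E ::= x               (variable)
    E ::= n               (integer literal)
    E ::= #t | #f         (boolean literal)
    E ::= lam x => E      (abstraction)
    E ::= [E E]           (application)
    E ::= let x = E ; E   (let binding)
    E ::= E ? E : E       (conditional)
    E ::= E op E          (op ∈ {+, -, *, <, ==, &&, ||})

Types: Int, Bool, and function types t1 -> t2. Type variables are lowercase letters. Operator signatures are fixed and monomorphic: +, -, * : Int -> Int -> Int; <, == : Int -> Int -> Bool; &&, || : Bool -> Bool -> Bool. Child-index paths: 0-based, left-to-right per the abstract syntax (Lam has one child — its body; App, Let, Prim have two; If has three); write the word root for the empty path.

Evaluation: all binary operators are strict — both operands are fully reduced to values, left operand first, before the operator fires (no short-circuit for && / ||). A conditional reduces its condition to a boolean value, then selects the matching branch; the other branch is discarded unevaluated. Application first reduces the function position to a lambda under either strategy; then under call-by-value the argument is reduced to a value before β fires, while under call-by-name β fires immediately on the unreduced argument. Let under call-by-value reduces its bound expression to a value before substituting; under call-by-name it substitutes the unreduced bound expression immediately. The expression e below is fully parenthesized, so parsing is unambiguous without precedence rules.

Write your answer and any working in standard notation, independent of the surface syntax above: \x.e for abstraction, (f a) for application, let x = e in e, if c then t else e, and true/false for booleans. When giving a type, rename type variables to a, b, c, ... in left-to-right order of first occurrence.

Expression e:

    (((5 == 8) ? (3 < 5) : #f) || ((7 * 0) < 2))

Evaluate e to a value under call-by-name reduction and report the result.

Answer: true

Trace:
step 0: ((if (5 == 8) then (3 < 5) else false) || ((7 * 0) < 2))
step 1: [delta@0.0] ((if false then (3 < 5) else false) || ((7 * 0) < 2))
step 2: [if@0] (false || ((7 * 0) < 2))
step 3: [delta@1.0] (false || (0 < 2))
step 4: [delta@1] (false || true)
step 5: [delta@root] true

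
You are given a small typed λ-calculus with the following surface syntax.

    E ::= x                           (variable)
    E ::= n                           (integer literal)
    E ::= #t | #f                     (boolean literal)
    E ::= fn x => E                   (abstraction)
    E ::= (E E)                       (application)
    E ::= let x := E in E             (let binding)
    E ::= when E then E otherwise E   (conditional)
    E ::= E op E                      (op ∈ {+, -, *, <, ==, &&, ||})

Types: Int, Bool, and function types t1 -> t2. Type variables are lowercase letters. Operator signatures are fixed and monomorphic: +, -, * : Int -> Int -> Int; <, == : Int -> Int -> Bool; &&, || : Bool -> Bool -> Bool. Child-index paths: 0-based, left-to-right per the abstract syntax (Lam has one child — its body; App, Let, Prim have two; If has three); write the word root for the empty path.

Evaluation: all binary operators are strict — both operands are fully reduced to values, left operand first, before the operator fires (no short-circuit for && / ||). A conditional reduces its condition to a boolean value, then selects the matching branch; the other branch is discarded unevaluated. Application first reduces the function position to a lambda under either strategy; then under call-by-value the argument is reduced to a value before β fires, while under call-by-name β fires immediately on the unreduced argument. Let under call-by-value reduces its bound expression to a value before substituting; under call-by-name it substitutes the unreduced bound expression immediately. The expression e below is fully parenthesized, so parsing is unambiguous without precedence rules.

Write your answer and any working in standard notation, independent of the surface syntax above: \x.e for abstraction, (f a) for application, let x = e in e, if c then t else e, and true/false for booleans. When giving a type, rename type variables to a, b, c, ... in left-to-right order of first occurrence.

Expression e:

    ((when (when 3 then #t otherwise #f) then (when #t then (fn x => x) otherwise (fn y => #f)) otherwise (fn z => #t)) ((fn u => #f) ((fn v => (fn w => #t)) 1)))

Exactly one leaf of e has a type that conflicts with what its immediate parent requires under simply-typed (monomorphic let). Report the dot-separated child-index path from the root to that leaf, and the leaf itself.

Trace:
  unify Int ~ Bool
  FAIL: mismatch Int ~ Bool

Answer: 0.0.0 : 3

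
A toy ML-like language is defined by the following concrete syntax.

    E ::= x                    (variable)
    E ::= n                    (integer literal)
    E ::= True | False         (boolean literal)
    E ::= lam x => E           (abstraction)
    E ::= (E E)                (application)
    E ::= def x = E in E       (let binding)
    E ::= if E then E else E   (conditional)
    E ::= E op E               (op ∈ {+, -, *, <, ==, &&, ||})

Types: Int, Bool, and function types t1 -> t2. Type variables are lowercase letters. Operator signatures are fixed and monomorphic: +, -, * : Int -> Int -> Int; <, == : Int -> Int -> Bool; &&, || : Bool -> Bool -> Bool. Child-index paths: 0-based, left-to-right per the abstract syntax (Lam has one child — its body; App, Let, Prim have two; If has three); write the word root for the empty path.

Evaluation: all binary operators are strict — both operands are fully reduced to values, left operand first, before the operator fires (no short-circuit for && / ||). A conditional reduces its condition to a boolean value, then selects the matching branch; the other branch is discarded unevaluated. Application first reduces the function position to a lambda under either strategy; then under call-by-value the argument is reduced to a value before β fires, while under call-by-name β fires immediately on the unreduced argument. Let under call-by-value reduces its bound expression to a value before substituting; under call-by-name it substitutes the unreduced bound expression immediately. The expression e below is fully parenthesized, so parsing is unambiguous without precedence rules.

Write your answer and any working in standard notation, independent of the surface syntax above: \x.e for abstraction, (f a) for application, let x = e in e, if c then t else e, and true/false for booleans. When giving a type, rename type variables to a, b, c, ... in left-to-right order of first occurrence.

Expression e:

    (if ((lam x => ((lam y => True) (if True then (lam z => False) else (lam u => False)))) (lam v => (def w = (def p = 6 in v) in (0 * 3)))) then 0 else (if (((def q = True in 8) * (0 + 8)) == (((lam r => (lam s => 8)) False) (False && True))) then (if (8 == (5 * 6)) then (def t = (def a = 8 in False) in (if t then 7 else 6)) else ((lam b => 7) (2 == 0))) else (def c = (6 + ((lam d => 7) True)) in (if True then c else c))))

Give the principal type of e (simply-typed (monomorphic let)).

Answer: Int

Working:
\y._ : b -> Bool
  unify Bool ~ Bool
\z._ : c -> Bool
\u._ : d -> Bool
  unify c -> Bool ~ d -> Bool
  unify c ~ d
  unify Bool ~ Bool
  unify b -> Bool ~ (d -> Bool) -> e
  unify b ~ d -> Bool
  unify Bool ~ e
_ _ : Bool
\x._ : a -> Bool
let p : Int
v : f
let w : f
  unify Int ~ Int
  unify Int ~ Int
\v._ : f -> Int
  unify a -> Bool ~ (f -> Int) -> g
  unify a ~ f -> Int
  unify Bool ~ g
_ _ : Bool
  unify Bool ~ Bool
let q : Bool
  unify Int ~ Int
  unify Int ~ Int
  unify Int ~ Int
  unify Int ~ Int
  unify Int ~ Int
\s._ : i -> Int
\r._ : h -> i -> Int
  unify h -> i -> Int ~ Bool -> j
  unify h ~ Bool
  unify i -> Int ~ j
_ _ : i -> Int
  unify Bool ~ Bool
  unify Bool ~ Bool
  unify i -> Int ~ Bool -> k
  unify i ~ Bool
  unify Int ~ k
_ _ : Int
  unify Int ~ Int
  unify Bool ~ Bool
  unify Int ~ Int
  unify Int ~ Int
  unify Int ~ Int
  unify Int ~ Int
  unify Bool ~ Bool
let a : Int
let t : Bool
t : Bool
  unify Bool ~ Bool
  unify Int ~ Int
\b._ : l -> Int
  unify Int ~ Int
  unify Int ~ Int
  unify l -> Int ~ Bool -> m
  unify l ~ Bool
  unify Int ~ m
_ _ : Int
  unify Int ~ Int
  unify Int ~ Int
\d._ : n -> Int
  unify n -> Int ~ Bool -> o
  unify n ~ Bool
  unify Int ~ o
_ _ : Int
  unify Int ~ Int
let c : Int
  unify Bool ~ Bool
c : Int
c : Int
  unify Int ~ Int
  unify Int ~ Int
  unify Int ~ Int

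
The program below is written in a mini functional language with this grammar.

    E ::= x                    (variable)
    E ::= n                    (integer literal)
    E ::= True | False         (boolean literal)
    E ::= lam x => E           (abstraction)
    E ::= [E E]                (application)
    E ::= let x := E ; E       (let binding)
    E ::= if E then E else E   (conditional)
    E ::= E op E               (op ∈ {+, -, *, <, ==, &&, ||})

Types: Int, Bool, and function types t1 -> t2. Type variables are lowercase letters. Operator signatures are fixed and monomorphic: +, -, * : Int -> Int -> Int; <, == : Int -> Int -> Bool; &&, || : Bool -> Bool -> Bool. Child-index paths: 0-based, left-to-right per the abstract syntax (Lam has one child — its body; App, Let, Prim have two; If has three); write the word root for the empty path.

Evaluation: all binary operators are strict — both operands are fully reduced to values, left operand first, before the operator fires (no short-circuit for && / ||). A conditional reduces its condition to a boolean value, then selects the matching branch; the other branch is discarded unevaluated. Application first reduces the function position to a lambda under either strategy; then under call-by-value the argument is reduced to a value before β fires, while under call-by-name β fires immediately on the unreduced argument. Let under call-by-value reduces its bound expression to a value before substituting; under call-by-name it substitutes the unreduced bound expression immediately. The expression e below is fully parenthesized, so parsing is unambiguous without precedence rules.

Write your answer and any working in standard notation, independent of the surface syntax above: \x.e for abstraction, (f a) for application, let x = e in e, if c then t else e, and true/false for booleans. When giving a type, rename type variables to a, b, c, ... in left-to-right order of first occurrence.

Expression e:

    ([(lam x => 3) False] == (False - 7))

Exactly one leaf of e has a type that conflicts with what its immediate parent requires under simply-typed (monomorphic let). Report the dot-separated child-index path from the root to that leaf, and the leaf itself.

Working:
\x._ : a -> Int
  unify a -> Int ~ Bool -> b
  unify a ~ Bool
  unify Int ~ b
_ _ : Int
  unify Int ~ Int
  unify Bool ~ Int
  FAIL: mismatch Bool ~ Int

Answer: 1.0 : false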